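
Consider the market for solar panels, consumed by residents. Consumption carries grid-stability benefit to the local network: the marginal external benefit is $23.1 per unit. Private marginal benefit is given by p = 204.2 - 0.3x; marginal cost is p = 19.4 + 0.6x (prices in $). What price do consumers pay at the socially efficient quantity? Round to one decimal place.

P = $134.9

Social marginal benefit = demand + MEB = 227.3 - 0.3x.
Set SMB = MC: 227.3 - 0.3x = 19.4 + 0.6x → x* = 231.0000.
Consumer price on the demand curve at x*: 204.2 − 0.3×231.0000 = 134.9000.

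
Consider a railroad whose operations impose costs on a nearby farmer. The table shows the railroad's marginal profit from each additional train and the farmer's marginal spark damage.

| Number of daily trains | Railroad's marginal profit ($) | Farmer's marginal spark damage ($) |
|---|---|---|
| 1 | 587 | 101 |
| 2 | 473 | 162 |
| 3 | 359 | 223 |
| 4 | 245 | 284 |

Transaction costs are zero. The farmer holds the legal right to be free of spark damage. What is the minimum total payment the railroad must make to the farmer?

$486

Efficient level: marginal profit ≥ marginal spark damage through level 3, so k* = 3.
With the farmer holding the right, the railroad must at least compensate total damage at k*: 101 + 162 + 223 = 486.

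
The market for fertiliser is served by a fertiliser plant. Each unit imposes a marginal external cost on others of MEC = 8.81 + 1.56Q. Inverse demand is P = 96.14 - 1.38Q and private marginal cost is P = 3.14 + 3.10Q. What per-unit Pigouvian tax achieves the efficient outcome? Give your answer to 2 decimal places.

Social marginal cost = private MC + MEC = 11.95 + 4.66Q.
Set SMC = demand: 11.95 + 4.66Q = 96.14 - 1.38Q → Q* = 13.9387.
The Pigouvian tax equals MEC at Q*: 8.81 + 1.56×13.9387 = 30.5544.

tax = 30.55 per unit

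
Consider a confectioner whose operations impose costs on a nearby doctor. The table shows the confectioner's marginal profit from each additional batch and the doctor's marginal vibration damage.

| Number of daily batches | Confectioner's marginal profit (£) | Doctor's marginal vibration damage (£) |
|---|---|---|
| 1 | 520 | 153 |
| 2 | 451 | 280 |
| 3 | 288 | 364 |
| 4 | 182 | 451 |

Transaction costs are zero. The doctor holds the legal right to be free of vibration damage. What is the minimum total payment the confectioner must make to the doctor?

Efficient level: marginal profit ≥ marginal vibration damage through level 2, so k* = 2.
With the doctor holding the right, the confectioner must at least compensate total damage at k*: 153 + 280 = 433.

£433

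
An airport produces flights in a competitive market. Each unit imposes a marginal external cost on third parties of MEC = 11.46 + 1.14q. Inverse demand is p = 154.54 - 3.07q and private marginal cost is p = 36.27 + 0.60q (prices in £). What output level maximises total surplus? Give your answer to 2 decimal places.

Social marginal cost = private MC + MEC = 47.73 + 1.74q.
Set SMC = demand: 47.73 + 1.74q = 154.54 - 3.07q → q* = 22.2058.

q* = 22.21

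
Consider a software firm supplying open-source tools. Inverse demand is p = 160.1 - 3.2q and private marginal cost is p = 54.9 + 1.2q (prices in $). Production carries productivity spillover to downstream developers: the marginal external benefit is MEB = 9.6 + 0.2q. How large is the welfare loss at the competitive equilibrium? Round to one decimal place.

DWL = $24.6

Market equilibrium (private): 54.9 + 1.2q = 160.1 - 3.2q → q_m = 23.9091.
Social marginal cost = private MC − MEB = 45.3 + q.
Set SMC = demand: 45.3 + q = 160.1 - 3.2q → q* = 27.3333.
Height of the DWL triangle at q_m is demand(q_m) − SMC(q_m) = MEB(q_m) = 14.3818.
DWL = ½ × 3.4242 × 14.3818 = 24.6231.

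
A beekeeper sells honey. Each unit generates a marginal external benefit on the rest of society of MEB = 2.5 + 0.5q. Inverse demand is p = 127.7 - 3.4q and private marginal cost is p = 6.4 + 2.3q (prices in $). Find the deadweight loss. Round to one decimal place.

Market equilibrium (private): 6.4 + 2.3q = 127.7 - 3.4q → q_m = 21.2807.
Social marginal cost = private MC − MEB = 3.9 + 1.8q.
Set SMC = demand: 3.9 + 1.8q = 127.7 - 3.4q → q* = 23.8077.
Between q* and q_m the wedge demand − SMC runs linearly from 0 to MEB(q_m), so the loss is a triangle.
DWL = ½ × 2.5270 × 13.1404 = 16.6029.

DWL = $16.6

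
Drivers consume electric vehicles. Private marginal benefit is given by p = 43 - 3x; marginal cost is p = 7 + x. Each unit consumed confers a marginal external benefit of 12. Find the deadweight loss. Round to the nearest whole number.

Market equilibrium (private): 7 + x = 43 - 3x → x_m = 9.0000.
Social marginal benefit = demand + MEB = 55 - 3x.
Set SMB = MC: 55 - 3x = 7 + x → x* = 12.0000.
Between x* and x_m the wedge SMB − MC runs linearly from 0 to MEB(x_m), so the loss is a triangle.
DWL = ½ × 3.0000 × 12.0000 = 18.0000.

DWL = 18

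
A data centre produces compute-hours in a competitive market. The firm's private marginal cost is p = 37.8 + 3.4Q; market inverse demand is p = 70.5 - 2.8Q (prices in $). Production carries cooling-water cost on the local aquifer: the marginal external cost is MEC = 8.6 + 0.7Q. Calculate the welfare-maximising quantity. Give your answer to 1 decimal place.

Social marginal cost = private MC + MEC = 46.4 + 4.1Q.
Set SMC = demand: 46.4 + 4.1Q = 70.5 - 2.8Q → Q* = 3.4928.

Q* = 3.5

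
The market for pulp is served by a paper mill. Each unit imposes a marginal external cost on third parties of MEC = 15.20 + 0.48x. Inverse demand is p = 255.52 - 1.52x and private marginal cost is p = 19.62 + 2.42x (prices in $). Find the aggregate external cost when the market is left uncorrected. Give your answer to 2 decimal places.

$1770.42

Market equilibrium (private): 19.62 + 2.42x = 255.52 - 1.52x → x_m = 59.8731.
Total external cost = ∫₀^{x_m} (15.20 + 0.48x) dx = 15.20×59.8731 + ½×0.48×59.8731² = 1770.4203.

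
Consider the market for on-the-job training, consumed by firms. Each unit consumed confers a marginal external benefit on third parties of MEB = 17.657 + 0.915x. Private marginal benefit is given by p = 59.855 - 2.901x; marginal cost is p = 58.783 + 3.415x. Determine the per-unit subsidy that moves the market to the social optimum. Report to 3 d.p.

Social marginal benefit = demand + MEB = 77.512 - 1.986x.
Set SMB = MC: 77.512 - 1.986x = 58.783 + 3.415x → x* = 3.4677.
The Pigouvian subsidy equals MEB at x*: 17.657 + 0.915×3.4677 = 20.8299.

subsidy = 20.830 per unit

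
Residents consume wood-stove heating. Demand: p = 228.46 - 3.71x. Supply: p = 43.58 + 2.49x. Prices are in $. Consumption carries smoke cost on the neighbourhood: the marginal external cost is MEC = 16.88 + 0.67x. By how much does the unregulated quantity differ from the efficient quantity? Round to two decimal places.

Market equilibrium (private): 43.58 + 2.49x = 228.46 - 3.71x → x_m = 29.8194.
Social marginal benefit = demand − MEC = 211.58 - 4.38x.
Set SMB = MC: 211.58 - 4.38x = 43.58 + 2.49x → x* = 24.4541.
Gap = |29.8194 − 24.4541| = 5.3653.

5.37 units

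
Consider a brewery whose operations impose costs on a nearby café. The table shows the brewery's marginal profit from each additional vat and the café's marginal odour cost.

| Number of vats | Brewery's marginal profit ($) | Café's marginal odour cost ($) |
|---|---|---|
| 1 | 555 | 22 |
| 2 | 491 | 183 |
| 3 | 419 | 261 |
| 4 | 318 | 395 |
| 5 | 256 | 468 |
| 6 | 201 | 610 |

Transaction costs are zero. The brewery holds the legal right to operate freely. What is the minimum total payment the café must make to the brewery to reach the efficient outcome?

Left alone the brewery would choose level 6 (marginal profit stays positive).
Efficient level: k* = 3 (marginal profit ≥ marginal odour cost through 3).
The café must at least cover the brewery's forgone profit from cutting 6→3: 318 + 256 + 201 = 775.

$775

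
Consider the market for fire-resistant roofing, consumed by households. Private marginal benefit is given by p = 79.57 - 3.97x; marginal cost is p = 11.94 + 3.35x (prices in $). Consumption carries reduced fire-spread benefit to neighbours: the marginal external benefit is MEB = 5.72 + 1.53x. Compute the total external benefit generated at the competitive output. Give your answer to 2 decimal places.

$118.15

Market equilibrium (private): 11.94 + 3.35x = 79.57 - 3.97x → x_m = 9.2391.
Total external benefit = ∫₀^{x_m} (5.72 + 1.53x) dx = 5.72×9.2391 + ½×1.53×9.2391² = 118.1488.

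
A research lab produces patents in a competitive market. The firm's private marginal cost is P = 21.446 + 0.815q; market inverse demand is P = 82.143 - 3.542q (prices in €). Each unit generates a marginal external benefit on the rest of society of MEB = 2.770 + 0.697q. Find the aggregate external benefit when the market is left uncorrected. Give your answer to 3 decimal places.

€106.222

Market equilibrium (private): 21.446 + 0.815q = 82.143 - 3.542q → q_m = 13.9309.
Total external benefit = ∫₀^{q_m} (2.770 + 0.697q) dq = 2.770×13.9309 + ½×0.697×13.9309² = 106.2220.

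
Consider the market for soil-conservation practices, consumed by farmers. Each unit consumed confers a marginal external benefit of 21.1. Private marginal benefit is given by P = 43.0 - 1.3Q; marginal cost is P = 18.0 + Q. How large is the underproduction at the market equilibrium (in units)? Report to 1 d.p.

Market equilibrium (private): 18.0 + Q = 43.0 - 1.3Q → Q_m = 10.8696.
Social marginal benefit = demand + MEB = 64.1 - 1.3Q.
Set SMB = MC: 64.1 - 1.3Q = 18.0 + Q → Q* = 20.0435.
Gap = |10.8696 − 20.0435| = 9.1739.

9.2 units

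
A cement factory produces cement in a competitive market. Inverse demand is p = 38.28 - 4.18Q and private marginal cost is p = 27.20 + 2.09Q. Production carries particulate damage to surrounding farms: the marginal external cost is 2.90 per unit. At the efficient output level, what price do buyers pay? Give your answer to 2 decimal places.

P = 32.83

Social marginal cost = private MC + MEC = 30.10 + 2.09Q.
Set SMC = demand: 30.10 + 2.09Q = 38.28 - 4.18Q → Q* = 1.3046.
Consumer price on the demand curve at Q*: 38.28 − 4.18×1.3046 = 32.8268.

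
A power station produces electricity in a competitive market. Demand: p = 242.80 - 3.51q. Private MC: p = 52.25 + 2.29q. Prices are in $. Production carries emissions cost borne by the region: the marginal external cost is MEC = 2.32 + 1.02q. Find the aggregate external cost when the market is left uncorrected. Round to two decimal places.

$626.69

Market equilibrium (private): 52.25 + 2.29q = 242.80 - 3.51q → q_m = 32.8534.
Total external cost = ∫₀^{q_m} (2.32 + 1.02q) dq = 2.32×32.8534 + ½×1.02×32.8534² = 626.6863.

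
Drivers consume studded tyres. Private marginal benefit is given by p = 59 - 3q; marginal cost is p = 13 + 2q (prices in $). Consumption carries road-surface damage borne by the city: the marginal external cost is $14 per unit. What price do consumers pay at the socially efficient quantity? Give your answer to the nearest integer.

Social marginal benefit = demand − MEC = 45 - 3q.
Set SMB = MC: 45 - 3q = 13 + 2q → q* = 6.4000.
Consumer price on the demand curve at q*: 59 − 3×6.4000 = 39.8000.

P = $40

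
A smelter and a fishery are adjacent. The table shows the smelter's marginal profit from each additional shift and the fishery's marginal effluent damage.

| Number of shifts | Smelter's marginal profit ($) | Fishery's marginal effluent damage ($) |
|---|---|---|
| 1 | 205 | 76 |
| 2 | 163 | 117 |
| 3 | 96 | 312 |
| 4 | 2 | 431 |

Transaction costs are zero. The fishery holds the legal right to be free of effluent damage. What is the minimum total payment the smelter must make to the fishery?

$193

Efficient level: marginal profit ≥ marginal effluent damage through level 2, so k* = 2.
With the fishery holding the right, the smelter must at least compensate total damage at k*: 76 + 117 = 193.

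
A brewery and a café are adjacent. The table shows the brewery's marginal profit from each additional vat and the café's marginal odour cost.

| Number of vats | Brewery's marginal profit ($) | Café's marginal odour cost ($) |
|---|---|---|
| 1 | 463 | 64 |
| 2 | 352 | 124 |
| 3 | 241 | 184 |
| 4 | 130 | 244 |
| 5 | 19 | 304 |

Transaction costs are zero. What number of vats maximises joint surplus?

Bargaining reaches the level where marginal profit last exceeds marginal odour cost.
That holds through level 3 (241 ≥ 184) but not at 4 (130 < 244).

3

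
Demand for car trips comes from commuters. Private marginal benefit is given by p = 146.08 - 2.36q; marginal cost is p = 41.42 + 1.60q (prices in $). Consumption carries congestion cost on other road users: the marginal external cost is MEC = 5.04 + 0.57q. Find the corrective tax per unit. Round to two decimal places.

Social marginal benefit = demand − MEC = 141.04 - 2.93q.
Set SMB = MC: 141.04 - 2.93q = 41.42 + 1.60q → q* = 21.9912.
The Pigouvian tax equals MEC at q*: 5.04 + 0.57×21.9912 = 17.5750.

tax = $17.57 per unit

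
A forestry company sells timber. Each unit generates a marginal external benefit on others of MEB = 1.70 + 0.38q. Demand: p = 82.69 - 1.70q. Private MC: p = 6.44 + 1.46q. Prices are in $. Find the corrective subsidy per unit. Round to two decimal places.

Social marginal cost = private MC − MEB = 4.74 + 1.08q.
Set SMC = demand: 4.74 + 1.08q = 82.69 - 1.70q → q* = 28.0396.
The Pigouvian subsidy equals MEB at q*: 1.70 + 0.38×28.0396 = 12.3550.

subsidy = $12.36 per unit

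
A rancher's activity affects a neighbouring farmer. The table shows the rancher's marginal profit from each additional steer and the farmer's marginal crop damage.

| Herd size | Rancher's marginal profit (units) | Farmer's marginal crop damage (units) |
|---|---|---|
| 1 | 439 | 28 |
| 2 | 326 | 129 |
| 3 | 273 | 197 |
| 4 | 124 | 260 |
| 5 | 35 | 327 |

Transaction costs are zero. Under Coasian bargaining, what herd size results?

Bargaining reaches the level where marginal profit last exceeds marginal crop damage.
That holds through level 3 (273 ≥ 197) but not at 4 (124 < 260).

3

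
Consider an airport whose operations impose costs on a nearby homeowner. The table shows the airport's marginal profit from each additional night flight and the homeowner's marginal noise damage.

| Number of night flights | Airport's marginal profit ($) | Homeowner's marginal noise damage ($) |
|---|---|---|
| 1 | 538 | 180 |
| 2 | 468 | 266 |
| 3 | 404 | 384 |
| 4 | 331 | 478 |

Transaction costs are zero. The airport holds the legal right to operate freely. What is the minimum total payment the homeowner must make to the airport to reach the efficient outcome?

Left alone the airport would choose level 4 (marginal profit stays positive).
Efficient level: k* = 3 (marginal profit ≥ marginal noise damage through 3).
The homeowner must at least cover the airport's forgone profit from cutting 4→3: 331 = 331.

$331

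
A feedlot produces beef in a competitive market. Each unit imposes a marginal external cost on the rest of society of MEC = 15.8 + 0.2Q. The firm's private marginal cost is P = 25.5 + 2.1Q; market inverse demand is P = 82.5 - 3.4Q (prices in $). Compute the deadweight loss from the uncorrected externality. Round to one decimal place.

DWL = $28.0

Market equilibrium (private): 25.5 + 2.1Q = 82.5 - 3.4Q → Q_m = 10.3636.
Social marginal cost = private MC + MEC = 41.3 + 2.3Q.
Set SMC = demand: 41.3 + 2.3Q = 82.5 - 3.4Q → Q* = 7.2281.
Between Q* and Q_m the wedge SMC − demand runs linearly from 0 to MEC(Q_m), so the loss is a triangle.
DWL = ½ × 3.1355 × 17.8727 = 28.0199.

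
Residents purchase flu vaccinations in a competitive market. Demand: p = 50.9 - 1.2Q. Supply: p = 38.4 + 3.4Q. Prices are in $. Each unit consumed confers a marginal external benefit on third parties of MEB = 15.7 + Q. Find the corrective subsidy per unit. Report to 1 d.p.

subsidy = $23.5 per unit

Social marginal benefit = demand + MEB = 66.6 - 0.2Q.
Set SMB = MC: 66.6 - 0.2Q = 38.4 + 3.4Q → Q* = 7.8333.
The Pigouvian subsidy equals MEB at Q*: 15.7 + 1.0×7.8333 = 23.5333.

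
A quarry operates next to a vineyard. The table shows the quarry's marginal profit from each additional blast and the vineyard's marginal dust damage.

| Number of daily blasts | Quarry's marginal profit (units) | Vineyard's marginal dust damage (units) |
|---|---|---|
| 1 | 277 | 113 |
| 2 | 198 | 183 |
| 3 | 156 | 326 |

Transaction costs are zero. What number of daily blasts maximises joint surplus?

Bargaining reaches the level where marginal profit last exceeds marginal dust damage.
That holds through level 2 (198 ≥ 183) but not at 3 (156 < 326).

2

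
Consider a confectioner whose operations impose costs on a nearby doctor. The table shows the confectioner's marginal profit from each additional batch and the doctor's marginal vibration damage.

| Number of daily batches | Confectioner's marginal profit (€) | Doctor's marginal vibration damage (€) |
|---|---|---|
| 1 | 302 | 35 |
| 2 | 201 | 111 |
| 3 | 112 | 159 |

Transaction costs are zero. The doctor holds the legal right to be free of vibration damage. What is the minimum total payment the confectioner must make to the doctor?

Efficient level: marginal profit ≥ marginal vibration damage through level 2, so k* = 2.
With the doctor holding the right, the confectioner must at least compensate total damage at k*: 35 + 111 = 146.

€146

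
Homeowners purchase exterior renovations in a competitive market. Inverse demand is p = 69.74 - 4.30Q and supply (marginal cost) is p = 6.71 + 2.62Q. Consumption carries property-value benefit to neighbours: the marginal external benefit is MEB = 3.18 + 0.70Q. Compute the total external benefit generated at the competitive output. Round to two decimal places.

Market equilibrium (private): 6.71 + 2.62Q = 69.74 - 4.30Q → Q_m = 9.1084.
Total external benefit = ∫₀^{Q_m} (3.18 + 0.70Q) dQ = 3.18×9.1084 + ½×0.70×9.1084² = 58.0017.

58.00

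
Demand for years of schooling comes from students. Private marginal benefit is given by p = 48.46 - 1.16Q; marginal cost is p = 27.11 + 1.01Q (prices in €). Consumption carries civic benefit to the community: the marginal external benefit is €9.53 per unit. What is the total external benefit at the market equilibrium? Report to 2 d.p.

€93.76

Market equilibrium (private): 27.11 + 1.01Q = 48.46 - 1.16Q → Q_m = 9.8387.
Total external benefit = MEB × Q_m = 9.53 × 9.8387 = 93.7628.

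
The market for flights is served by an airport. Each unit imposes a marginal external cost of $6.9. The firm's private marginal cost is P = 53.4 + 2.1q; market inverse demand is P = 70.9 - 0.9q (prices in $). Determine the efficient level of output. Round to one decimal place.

Social marginal cost = private MC + MEC = 60.3 + 2.1q.
Set SMC = demand: 60.3 + 2.1q = 70.9 - 0.9q → q* = 3.5333.

q* = 3.5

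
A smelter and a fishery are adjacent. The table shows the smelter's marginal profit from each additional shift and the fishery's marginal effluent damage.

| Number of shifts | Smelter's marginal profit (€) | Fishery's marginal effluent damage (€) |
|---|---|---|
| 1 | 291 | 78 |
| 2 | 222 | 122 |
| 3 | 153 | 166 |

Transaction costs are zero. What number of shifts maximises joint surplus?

Bargaining reaches the level where marginal profit last exceeds marginal effluent damage.
That holds through level 2 (222 ≥ 122) but not at 3 (153 < 166).

2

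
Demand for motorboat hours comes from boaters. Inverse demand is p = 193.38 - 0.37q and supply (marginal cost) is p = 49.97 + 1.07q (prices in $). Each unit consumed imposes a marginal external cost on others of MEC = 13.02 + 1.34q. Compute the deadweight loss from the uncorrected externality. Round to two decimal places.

DWL = $3858.59

Market equilibrium (private): 49.97 + 1.07q = 193.38 - 0.37q → q_m = 99.5903.
Social marginal benefit = demand − MEC = 180.36 - 1.71q.
Set SMB = MC: 180.36 - 1.71q = 49.97 + 1.07q → q* = 46.9029.
The welfare-loss triangle has base |q_m − q*| and height MEC(q_m) (the vertical gap between SMB and MC is zero at q* and MEC at q_m).
DWL = ½ × 52.6874 × 146.4710 = 3858.5881.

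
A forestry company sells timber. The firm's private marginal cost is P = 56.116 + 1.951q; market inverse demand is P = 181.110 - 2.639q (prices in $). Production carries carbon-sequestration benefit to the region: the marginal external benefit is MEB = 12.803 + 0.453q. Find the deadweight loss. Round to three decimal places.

DWL = $76.380

Market equilibrium (private): 56.116 + 1.951q = 181.110 - 2.639q → q_m = 27.2318.
Social marginal cost = private MC − MEB = 43.313 + 1.498q.
Set SMC = demand: 43.313 + 1.498q = 181.110 - 2.639q → q* = 33.3084.
Height of the DWL triangle at q_m is demand(q_m) − SMC(q_m) = MEB(q_m) = 25.1390.
DWL = ½ × 6.0766 × 25.1390 = 76.3798.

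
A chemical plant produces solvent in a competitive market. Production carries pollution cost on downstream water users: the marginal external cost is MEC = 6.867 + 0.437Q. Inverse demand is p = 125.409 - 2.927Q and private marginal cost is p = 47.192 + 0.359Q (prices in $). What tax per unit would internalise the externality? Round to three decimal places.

Social marginal cost = private MC + MEC = 54.059 + 0.796Q.
Set SMC = demand: 54.059 + 0.796Q = 125.409 - 2.927Q → Q* = 19.1647.
The Pigouvian tax equals MEC at Q*: 6.867 + 0.437×19.1647 = 15.2420.

tax = $15.242 per unit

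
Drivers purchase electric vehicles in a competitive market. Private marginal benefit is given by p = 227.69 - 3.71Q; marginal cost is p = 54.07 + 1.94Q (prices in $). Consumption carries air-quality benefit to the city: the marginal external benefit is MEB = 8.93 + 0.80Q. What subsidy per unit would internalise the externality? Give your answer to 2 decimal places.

Social marginal benefit = demand + MEB = 236.62 - 2.91Q.
Set SMB = MC: 236.62 - 2.91Q = 54.07 + 1.94Q → Q* = 37.6392.
The Pigouvian subsidy equals MEB at Q*: 8.93 + 0.80×37.6392 = 39.0414.

subsidy = $39.04 per unit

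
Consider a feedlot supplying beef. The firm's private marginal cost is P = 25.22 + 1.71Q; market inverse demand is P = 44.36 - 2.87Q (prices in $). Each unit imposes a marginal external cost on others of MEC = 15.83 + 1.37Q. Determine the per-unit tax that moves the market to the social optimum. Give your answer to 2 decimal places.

tax = $16.59 per unit

Social marginal cost = private MC + MEC = 41.05 + 3.08Q.
Set SMC = demand: 41.05 + 3.08Q = 44.36 - 2.87Q → Q* = 0.5563.
The Pigouvian tax equals MEC at Q*: 15.83 + 1.37×0.5563 = 16.5921.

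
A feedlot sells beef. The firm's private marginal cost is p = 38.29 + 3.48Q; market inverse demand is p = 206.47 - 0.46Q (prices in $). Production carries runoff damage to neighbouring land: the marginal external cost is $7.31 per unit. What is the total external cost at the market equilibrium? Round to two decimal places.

$312.03

Market equilibrium (private): 38.29 + 3.48Q = 206.47 - 0.46Q → Q_m = 42.6853.
Total external cost = MEC × Q_m = 7.31 × 42.6853 = 312.0295.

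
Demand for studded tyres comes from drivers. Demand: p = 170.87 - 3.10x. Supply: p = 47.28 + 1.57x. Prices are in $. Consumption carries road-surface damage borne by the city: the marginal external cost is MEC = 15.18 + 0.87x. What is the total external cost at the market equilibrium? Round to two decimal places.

$706.40

Market equilibrium (private): 47.28 + 1.57x = 170.87 - 3.10x → x_m = 26.4647.
Total external cost = ∫₀^{x_m} (15.18 + 0.87x) dx = 15.18×26.4647 + ½×0.87×26.4647² = 706.3996.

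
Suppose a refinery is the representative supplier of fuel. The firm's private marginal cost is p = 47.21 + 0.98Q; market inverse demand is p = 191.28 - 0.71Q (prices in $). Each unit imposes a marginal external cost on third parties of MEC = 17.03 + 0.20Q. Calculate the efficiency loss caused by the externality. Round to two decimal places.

Market equilibrium (private): 47.21 + 0.98Q = 191.28 - 0.71Q → Q_m = 85.2485.
Social marginal cost = private MC + MEC = 64.24 + 1.18Q.
Set SMC = demand: 64.24 + 1.18Q = 191.28 - 0.71Q → Q* = 67.2169.
Between Q* and Q_m the wedge SMC − demand runs linearly from 0 to MEC(Q_m), so the loss is a triangle.
DWL = ½ × 18.0316 × 34.0797 = 307.2558.

DWL = $307.26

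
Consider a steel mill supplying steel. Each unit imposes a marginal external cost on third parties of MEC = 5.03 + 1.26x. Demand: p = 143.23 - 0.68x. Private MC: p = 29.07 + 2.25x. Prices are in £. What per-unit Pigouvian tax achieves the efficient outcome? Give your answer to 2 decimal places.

tax = £37.85 per unit

Social marginal cost = private MC + MEC = 34.10 + 3.51x.
Set SMC = demand: 34.10 + 3.51x = 143.23 - 0.68x → x* = 26.0453.
The Pigouvian tax equals MEC at x*: 5.03 + 1.26×26.0453 = 37.8471.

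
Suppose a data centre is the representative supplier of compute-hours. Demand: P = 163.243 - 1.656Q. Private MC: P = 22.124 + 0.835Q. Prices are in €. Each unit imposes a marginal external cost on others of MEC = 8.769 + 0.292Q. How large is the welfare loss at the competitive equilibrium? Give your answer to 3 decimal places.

Market equilibrium (private): 22.124 + 0.835Q = 163.243 - 1.656Q → Q_m = 56.6515.
Social marginal cost = private MC + MEC = 30.893 + 1.127Q.
Set SMC = demand: 30.893 + 1.127Q = 163.243 - 1.656Q → Q* = 47.5566.
The loss is the area between SMC and demand from Q* to Q_m; with linear curves that's a triangle of height MEC(Q_m).
DWL = ½ × 9.0949 × 25.3113 = 115.1019.

DWL = €115.102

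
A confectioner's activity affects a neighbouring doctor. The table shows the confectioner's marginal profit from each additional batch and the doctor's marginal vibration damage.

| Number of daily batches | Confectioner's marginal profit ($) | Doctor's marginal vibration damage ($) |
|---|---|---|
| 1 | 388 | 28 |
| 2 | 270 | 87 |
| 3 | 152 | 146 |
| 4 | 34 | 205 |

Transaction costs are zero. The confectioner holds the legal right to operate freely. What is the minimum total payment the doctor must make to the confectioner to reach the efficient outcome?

$34

Left alone the confectioner would choose level 4 (marginal profit stays positive).
Efficient level: k* = 3 (marginal profit ≥ marginal vibration damage through 3).
The doctor must at least cover the confectioner's forgone profit from cutting 4→3: 34 = 34.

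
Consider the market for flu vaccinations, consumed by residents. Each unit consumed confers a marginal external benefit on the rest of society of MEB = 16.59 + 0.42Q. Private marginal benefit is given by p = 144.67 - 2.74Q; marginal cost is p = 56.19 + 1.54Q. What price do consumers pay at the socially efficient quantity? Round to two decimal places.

P = 70.09

Social marginal benefit = demand + MEB = 161.26 - 2.32Q.
Set SMB = MC: 161.26 - 2.32Q = 56.19 + 1.54Q → Q* = 27.2202.
Consumer price on the demand curve at Q*: 144.67 − 2.74×27.2202 = 70.0867.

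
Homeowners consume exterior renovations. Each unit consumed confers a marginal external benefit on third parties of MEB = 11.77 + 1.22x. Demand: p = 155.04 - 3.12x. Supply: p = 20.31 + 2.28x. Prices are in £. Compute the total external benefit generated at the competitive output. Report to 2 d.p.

£673.39

Market equilibrium (private): 20.31 + 2.28x = 155.04 - 3.12x → x_m = 24.9500.
Total external benefit = ∫₀^{x_m} (11.77 + 1.22x) dx = 11.77×24.9500 + ½×1.22×24.9500² = 673.3880.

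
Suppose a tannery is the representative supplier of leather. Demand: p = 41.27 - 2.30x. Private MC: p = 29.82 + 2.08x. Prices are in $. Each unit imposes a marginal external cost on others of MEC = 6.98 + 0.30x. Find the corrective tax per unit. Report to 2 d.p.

Social marginal cost = private MC + MEC = 36.80 + 2.38x.
Set SMC = demand: 36.80 + 2.38x = 41.27 - 2.30x → x* = 0.9551.
The Pigouvian tax equals MEC at x*: 6.98 + 0.30×0.9551 = 7.2665.

tax = $7.27 per unit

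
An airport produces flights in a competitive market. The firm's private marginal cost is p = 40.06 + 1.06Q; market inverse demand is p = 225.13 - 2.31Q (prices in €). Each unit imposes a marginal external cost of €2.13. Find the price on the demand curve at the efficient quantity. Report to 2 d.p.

Social marginal cost = private MC + MEC = 42.19 + 1.06Q.
Set SMC = demand: 42.19 + 1.06Q = 225.13 - 2.31Q → Q* = 54.2849.
Consumer price on the demand curve at Q*: 225.13 − 2.31×54.2849 = 99.7319.

P = €99.73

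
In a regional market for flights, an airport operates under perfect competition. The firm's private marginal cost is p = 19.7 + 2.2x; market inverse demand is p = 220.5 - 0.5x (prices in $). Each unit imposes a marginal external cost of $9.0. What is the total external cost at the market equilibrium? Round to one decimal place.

$669.3

Market equilibrium (private): 19.7 + 2.2x = 220.5 - 0.5x → x_m = 74.3704.
Total external cost = MEC × x_m = 9.0 × 74.3704 = 669.3336.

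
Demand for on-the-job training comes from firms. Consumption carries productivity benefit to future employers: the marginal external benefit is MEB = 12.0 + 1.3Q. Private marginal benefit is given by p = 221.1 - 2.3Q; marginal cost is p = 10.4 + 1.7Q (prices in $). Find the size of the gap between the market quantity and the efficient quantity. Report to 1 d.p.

Market equilibrium (private): 10.4 + 1.7Q = 221.1 - 2.3Q → Q_m = 52.6750.
Social marginal benefit = demand + MEB = 233.1 - Q.
Set SMB = MC: 233.1 - Q = 10.4 + 1.7Q → Q* = 82.4815.
Gap = |52.6750 − 82.4815| = 29.8065.

29.8 units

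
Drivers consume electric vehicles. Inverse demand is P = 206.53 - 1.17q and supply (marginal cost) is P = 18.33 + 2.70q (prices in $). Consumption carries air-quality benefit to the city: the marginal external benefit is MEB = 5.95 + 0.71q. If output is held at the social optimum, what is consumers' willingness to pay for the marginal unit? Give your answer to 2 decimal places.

Social marginal benefit = demand + MEB = 212.48 - 0.46q.
Set SMB = MC: 212.48 - 0.46q = 18.33 + 2.70q → q* = 61.4399.
Consumer price on the demand curve at q*: 206.53 − 1.17×61.4399 = 134.6453.

P = $134.65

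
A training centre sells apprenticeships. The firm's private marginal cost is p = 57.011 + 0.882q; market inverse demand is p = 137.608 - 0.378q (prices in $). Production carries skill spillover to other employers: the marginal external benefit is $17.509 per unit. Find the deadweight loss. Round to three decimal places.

Market equilibrium (private): 57.011 + 0.882q = 137.608 - 0.378q → q_m = 63.9659.
Social marginal cost = private MC − MEB = 39.502 + 0.882q.
Set SMC = demand: 39.502 + 0.882q = 137.608 - 0.378q → q* = 77.8619.
The welfare-loss triangle has base |q_m − q*| and height MEB(q_m) (the vertical gap between SMC and demand is zero at q* and MEB at q_m).
DWL = ½ × 13.8960 × 17.5090 = 121.6525.

DWL = $121.653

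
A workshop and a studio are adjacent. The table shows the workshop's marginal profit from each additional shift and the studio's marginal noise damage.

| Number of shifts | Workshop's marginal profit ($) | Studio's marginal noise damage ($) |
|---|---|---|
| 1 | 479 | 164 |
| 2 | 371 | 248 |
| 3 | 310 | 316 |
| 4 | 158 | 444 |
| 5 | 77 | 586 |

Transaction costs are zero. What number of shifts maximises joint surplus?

2

Bargaining reaches the level where marginal profit last exceeds marginal noise damage.
That holds through level 2 (371 ≥ 248) but not at 3 (310 < 316).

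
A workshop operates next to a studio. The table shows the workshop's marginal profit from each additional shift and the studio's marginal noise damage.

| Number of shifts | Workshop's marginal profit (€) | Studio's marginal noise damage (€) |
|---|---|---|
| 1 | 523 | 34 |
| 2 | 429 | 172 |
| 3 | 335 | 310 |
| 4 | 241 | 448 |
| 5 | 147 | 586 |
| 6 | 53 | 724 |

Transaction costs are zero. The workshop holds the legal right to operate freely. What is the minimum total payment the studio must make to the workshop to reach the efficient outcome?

€441

Left alone the workshop would choose level 6 (marginal profit stays positive).
Efficient level: k* = 3 (marginal profit ≥ marginal noise damage through 3).
The studio must at least cover the workshop's forgone profit from cutting 6→3: 241 + 147 + 53 = 441.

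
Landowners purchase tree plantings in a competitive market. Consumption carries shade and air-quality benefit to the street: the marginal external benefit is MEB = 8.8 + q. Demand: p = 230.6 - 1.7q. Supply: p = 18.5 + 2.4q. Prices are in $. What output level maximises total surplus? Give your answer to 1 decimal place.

Social marginal benefit = demand + MEB = 239.4 - 0.7q.
Set SMB = MC: 239.4 - 0.7q = 18.5 + 2.4q → q* = 71.2581.

q* = 71.3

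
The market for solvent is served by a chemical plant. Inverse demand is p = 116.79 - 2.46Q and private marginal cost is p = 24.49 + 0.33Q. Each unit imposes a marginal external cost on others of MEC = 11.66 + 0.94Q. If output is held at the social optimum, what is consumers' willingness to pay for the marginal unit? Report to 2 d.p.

Social marginal cost = private MC + MEC = 36.15 + 1.27Q.
Set SMC = demand: 36.15 + 1.27Q = 116.79 - 2.46Q → Q* = 21.6193.
Consumer price on the demand curve at Q*: 116.79 − 2.46×21.6193 = 63.6065.

P = 63.61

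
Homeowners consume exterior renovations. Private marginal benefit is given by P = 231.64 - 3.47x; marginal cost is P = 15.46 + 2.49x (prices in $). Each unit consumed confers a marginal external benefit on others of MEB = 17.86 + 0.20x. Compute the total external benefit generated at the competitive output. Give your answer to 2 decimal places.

$779.38

Market equilibrium (private): 15.46 + 2.49x = 231.64 - 3.47x → x_m = 36.2718.
Total external benefit = ∫₀^{x_m} (17.86 + 0.20x) dx = 17.86×36.2718 + ½×0.20×36.2718² = 779.3787.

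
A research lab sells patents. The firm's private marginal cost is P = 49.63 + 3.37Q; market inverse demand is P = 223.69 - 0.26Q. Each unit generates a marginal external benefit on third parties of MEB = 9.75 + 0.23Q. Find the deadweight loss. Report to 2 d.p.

DWL = 63.49

Market equilibrium (private): 49.63 + 3.37Q = 223.69 - 0.26Q → Q_m = 47.9504.
Social marginal cost = private MC − MEB = 39.88 + 3.14Q.
Set SMC = demand: 39.88 + 3.14Q = 223.69 - 0.26Q → Q* = 54.0618.
The welfare-loss triangle has base |Q_m − Q*| and height MEB(Q_m) (the vertical gap between SMC and demand is zero at Q* and MEB at Q_m).
DWL = ½ × 6.1114 × 20.7786 = 63.4932.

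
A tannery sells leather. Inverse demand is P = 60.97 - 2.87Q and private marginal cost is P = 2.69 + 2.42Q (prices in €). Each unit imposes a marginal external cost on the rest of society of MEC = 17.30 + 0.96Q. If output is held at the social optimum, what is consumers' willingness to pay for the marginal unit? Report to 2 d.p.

Social marginal cost = private MC + MEC = 19.99 + 3.38Q.
Set SMC = demand: 19.99 + 3.38Q = 60.97 - 2.87Q → Q* = 6.5568.
Consumer price on the demand curve at Q*: 60.97 − 2.87×6.5568 = 42.1520.

P = €42.15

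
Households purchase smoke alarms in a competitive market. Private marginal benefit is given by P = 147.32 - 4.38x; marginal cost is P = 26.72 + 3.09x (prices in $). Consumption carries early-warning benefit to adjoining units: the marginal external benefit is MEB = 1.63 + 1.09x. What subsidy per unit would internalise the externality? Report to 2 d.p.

subsidy = $22.51 per unit

Social marginal benefit = demand + MEB = 148.95 - 3.29x.
Set SMB = MC: 148.95 - 3.29x = 26.72 + 3.09x → x* = 19.1583.
The Pigouvian subsidy equals MEB at x*: 1.63 + 1.09×19.1583 = 22.5125.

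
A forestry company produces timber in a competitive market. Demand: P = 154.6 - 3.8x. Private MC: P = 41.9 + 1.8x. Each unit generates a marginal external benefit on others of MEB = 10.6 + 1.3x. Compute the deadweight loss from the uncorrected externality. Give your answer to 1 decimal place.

DWL = 157.1

Market equilibrium (private): 41.9 + 1.8x = 154.6 - 3.8x → x_m = 20.1250.
Social marginal cost = private MC − MEB = 31.3 + 0.5x.
Set SMC = demand: 31.3 + 0.5x = 154.6 - 3.8x → x* = 28.6744.
Between x* and x_m the wedge demand − SMC runs linearly from 0 to MEB(x_m), so the loss is a triangle.
DWL = ½ × 8.5494 × 36.7625 = 157.1487.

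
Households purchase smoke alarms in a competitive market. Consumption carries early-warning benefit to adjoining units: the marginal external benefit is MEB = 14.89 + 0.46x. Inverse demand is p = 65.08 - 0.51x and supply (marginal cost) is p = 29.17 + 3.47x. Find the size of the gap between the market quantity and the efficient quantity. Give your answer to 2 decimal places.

5.41 units

Market equilibrium (private): 29.17 + 3.47x = 65.08 - 0.51x → x_m = 9.0226.
Social marginal benefit = demand + MEB = 79.97 - 0.05x.
Set SMB = MC: 79.97 - 0.05x = 29.17 + 3.47x → x* = 14.4318.
Gap = |9.0226 − 14.4318| = 5.4092.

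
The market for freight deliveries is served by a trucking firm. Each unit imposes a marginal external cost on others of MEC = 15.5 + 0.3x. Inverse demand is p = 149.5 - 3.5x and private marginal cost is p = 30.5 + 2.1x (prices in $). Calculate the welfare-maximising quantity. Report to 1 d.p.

x* = 17.5

Social marginal cost = private MC + MEC = 46.0 + 2.4x.
Set SMC = demand: 46.0 + 2.4x = 149.5 - 3.5x → x* = 17.5424.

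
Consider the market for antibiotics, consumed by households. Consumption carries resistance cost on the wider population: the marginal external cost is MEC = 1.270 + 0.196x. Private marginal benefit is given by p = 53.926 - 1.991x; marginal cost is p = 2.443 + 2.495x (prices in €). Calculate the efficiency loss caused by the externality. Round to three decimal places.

Market equilibrium (private): 2.443 + 2.495x = 53.926 - 1.991x → x_m = 11.4764.
Social marginal benefit = demand − MEC = 52.656 - 2.187x.
Set SMB = MC: 52.656 - 2.187x = 2.443 + 2.495x → x* = 10.7247.
The loss is the area between SMB and MC from x* to x_m; with linear curves that's a triangle of height MEC(x_m).
DWL = ½ × 0.7517 × 3.5194 = 1.3228.

DWL = €1.323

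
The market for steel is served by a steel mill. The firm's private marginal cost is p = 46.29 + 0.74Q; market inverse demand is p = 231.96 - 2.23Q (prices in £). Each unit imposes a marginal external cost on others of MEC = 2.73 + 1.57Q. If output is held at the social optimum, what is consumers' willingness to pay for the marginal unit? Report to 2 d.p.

Social marginal cost = private MC + MEC = 49.02 + 2.31Q.
Set SMC = demand: 49.02 + 2.31Q = 231.96 - 2.23Q → Q* = 40.2952.
Consumer price on the demand curve at Q*: 231.96 − 2.23×40.2952 = 142.1017.

P = £142.10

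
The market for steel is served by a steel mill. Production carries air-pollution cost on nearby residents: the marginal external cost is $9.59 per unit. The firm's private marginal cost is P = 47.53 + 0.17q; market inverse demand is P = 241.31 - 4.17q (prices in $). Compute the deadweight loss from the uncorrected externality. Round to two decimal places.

DWL = $10.60

Market equilibrium (private): 47.53 + 0.17q = 241.31 - 4.17q → q_m = 44.6498.
Social marginal cost = private MC + MEC = 57.12 + 0.17q.
Set SMC = demand: 57.12 + 0.17q = 241.31 - 4.17q → q* = 42.4401.
Between q* and q_m the wedge SMC − demand runs linearly from 0 to MEC(q_m), so the loss is a triangle.
DWL = ½ × 2.2097 × 9.5900 = 10.5955.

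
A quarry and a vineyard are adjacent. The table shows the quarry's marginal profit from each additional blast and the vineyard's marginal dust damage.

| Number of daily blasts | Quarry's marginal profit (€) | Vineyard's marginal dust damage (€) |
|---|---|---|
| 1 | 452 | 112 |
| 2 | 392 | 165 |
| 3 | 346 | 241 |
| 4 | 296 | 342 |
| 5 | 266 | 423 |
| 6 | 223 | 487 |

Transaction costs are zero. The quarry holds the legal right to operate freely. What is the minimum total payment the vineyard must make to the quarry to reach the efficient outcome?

€785

Left alone the quarry would choose level 6 (marginal profit stays positive).
Efficient level: k* = 3 (marginal profit ≥ marginal dust damage through 3).
The vineyard must at least cover the quarry's forgone profit from cutting 6→3: 296 + 266 + 223 = 785.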